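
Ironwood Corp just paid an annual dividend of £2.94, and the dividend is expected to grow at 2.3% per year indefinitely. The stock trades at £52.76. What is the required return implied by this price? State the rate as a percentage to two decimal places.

D₁ = £2.94 × 1.023 = £3.0076
P = D₁/(r − g) ⇒ r = D₁/P + g = £3.0076/£52.76 + 0.023 = 0.057006 + 0.023 = 0.080006

8.00%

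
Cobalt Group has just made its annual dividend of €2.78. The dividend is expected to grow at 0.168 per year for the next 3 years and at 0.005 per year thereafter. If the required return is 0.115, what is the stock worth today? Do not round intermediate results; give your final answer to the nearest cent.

D_1 = 3.24704
D_2 = 3.79254
D_3 = 4.42969
Terminal value at year 3: TV = D_3×(1+g_2)/(r−g_2) = 4.45184/0.11 = 40.47126
P_0 = D_1/(1+r)^1 + D_2/(1+r)^2 + D_3/(1+r)^3 + TV/(1+r)^3
    = 2.91214 + 3.05057 + 3.19557 + 29.19592 = 38.35420

€38.35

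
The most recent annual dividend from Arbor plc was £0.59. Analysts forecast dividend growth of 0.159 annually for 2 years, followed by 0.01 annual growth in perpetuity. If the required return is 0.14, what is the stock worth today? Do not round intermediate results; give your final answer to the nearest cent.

D_1 = 0.68381
D_2 = 0.79254
Terminal value at year 2: TV = D_2×(1+g_2)/(r−g_2) = 0.80046/0.13 = 6.15739
P_0 = D_1/(1+r)^1 + D_2/(1+r)^2 + TV/(1+r)^2
    = 0.59983 + 0.60983 + 4.73791 = 5.94758

£5.95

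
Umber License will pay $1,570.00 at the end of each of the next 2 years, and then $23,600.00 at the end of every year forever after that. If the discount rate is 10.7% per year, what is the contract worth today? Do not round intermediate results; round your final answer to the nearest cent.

$182683.03

PV of 2-year annuity: $1,570.00 × [1 − (1+0.107)^−2] / 0.107 = 2699.41058
Perpetuity value at year 2: $23,600.00 / 0.107 = 220560.74766
PV of perpetuity: 220560.74766 / (1+0.107)^2 = 179983.62042
Total PV = 2699.41058 + 179983.62042 = 182683.03101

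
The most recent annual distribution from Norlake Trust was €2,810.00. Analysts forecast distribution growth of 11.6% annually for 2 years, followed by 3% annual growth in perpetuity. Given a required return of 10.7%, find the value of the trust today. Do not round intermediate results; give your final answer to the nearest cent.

D_1 = 3135.96000
D_2 = 3499.73136
Terminal value at year 2: TV = D_2×(1+g_2)/(r−g_2) = 3604.72330/0.077 = 46814.58832
P_0 = D_1/(1+r)^1 + D_2/(1+r)^2 + TV/(1+r)^2
    = 2832.84553 + 2855.87679 + 38201.98827 = 43890.71059

€43890.71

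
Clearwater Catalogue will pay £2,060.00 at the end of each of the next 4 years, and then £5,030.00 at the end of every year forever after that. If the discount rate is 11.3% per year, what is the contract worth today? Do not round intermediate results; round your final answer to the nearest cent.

£35357.72

PV of 4-year annuity: £2,060.00 × [1 − (1+0.113)^−4] / 0.113 = 6350.31611
Perpetuity value at year 4: £5,030.00 / 0.113 = 44513.27434
PV of perpetuity: 44513.27434 / (1+0.113)^4 = 29007.40538
Total PV = 6350.31611 + 29007.40538 = 35357.72149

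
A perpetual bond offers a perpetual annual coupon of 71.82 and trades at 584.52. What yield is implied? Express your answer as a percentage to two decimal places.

P = C/r ⇒ r = C/P = 71.82/584.52 = 0.122870

12.29%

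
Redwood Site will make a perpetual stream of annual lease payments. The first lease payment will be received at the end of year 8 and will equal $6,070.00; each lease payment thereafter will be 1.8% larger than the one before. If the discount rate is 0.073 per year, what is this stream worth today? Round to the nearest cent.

$67395.04

Value at end of year 7: C₁ / (r − g) = $6,070.00 / (0.073 − 0.018) = $110,363.6364
Discount to today: PV = $110,363.6364 / (1 + 0.073)^7 = $110,363.6364 / 1.637563 = $67,395.04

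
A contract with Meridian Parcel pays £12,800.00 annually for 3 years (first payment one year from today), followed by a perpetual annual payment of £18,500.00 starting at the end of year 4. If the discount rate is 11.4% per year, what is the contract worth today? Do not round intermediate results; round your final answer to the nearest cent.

£148447.86

PV of 3-year annuity: £12,800.00 × [1 − (1+0.114)^−3] / 0.114 = 31063.21509
Perpetuity value at year 3: £18,500.00 / 0.114 = 162280.70175
PV of perpetuity: 162280.70175 / (1+0.114)^3 = 117384.64870
Total PV = 31063.21509 + 117384.64870 = 148447.86378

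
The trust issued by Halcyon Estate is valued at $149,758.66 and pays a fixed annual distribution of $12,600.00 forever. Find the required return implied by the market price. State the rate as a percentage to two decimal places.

P = C/r ⇒ r = C/P = $12,600.00/$149,758.66 = 0.084135

8.41%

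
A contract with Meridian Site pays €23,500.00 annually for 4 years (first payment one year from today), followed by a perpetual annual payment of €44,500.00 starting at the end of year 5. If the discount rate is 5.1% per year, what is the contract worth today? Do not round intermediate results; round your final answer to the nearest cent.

€798256.71

PV of 4-year annuity: €23,500.00 × [1 − (1+0.051)^−4] / 0.051 = 83136.63284
Perpetuity value at year 4: €44,500.00 / 0.051 = 872549.01961
PV of perpetuity: 872549.01961 / (1+0.051)^4 = 715120.07657
Total PV = 83136.63284 + 715120.07657 = 798256.70941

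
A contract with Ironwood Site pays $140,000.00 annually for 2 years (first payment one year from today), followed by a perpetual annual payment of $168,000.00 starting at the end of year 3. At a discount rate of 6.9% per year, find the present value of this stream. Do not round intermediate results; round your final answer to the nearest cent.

PV of 2-year annuity: $140,000.00 × [1 − (1+0.069)^−2] / 0.069 = 253473.82349
Perpetuity value at year 2: $168,000.00 / 0.069 = 2434782.60870
PV of perpetuity: 2434782.60870 / (1+0.069)^2 = 2130614.02051
Total PV = 253473.82349 + 2130614.02051 = 2384087.84400

$2384087.84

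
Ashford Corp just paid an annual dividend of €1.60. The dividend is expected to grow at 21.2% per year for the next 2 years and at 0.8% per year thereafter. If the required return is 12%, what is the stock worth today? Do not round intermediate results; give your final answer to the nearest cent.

€20.47

D_1 = 1.93920
D_2 = 2.35031
Terminal value at year 2: TV = D_2×(1+g_2)/(r−g_2) = 2.36911/0.112 = 21.15279
P_0 = D_1/(1+r)^1 + D_2/(1+r)^2 + TV/(1+r)^2
    = 1.73143 + 1.87365 + 16.86288 = 20.46796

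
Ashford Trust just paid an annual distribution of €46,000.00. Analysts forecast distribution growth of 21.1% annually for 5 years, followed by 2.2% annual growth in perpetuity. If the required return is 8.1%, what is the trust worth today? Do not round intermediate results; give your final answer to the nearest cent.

€1733425.21

D_1 = 55706.00000
D_2 = 67459.96600
D_3 = 81694.01883
D_4 = 98931.45680
D_5 = 119805.99418
Terminal value at year 5: TV = D_5×(1+g_2)/(r−g_2) = 122441.72605/0.059 = 2075283.49245
P_0 = D_1/(1+r)^1 + D_2/(1+r)^2 + D_3/(1+r)^3 + D_4/(1+r)^4 + D_5/(1+r)^5 + TV/(1+r)^5
    = 51531.91489 + 57729.09245 + 64671.53650 + 72448.87206 + 81161.50237 + 1405882.29537 = 1733425.21365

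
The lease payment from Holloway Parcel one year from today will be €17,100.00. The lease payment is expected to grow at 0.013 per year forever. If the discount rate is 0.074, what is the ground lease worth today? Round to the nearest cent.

Growing perpetuity: P = D₁ / (r − g) = €17,100.0000 / (0.074 − 0.013) = €280,327.87

€280327.87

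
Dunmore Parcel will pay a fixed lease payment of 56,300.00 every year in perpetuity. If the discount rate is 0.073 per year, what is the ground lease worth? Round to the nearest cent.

Level perpetuity: PV = C / r = 56,300.00 / 0.073 = 771,232.88

771232.88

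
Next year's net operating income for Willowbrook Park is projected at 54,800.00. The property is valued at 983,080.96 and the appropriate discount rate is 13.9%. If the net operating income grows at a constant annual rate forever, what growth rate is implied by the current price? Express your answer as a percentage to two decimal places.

8.33%

P = D₁/(r−g) ⇒ g = r − D₁/P = 0.139 − 54,800.00/983,080.96 = 0.083257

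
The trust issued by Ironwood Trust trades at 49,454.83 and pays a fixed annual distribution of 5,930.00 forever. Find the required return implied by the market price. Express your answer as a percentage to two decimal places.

11.99%

P = C/r ⇒ r = C/P = 5,930.00/49,454.83 = 0.119907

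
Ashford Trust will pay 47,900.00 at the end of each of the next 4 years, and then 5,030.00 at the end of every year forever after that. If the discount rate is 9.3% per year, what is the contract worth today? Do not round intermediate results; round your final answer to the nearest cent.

PV of 4-year annuity: 47,900.00 × [1 − (1+0.093)^−4] / 0.093 = 154166.19918
Perpetuity value at year 4: 5,030.00 / 0.093 = 54086.02151
PV of perpetuity: 54086.02151 / (1+0.093)^4 = 37896.96134
Total PV = 154166.19918 + 37896.96134 = 192063.16052

192063.16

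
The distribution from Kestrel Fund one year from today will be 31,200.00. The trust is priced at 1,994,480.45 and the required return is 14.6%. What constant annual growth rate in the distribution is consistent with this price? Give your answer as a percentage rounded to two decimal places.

P = D₁/(r−g) ⇒ g = r − D₁/P = 0.146 − 31,200.00/1,994,480.45 = 0.130357

13.04%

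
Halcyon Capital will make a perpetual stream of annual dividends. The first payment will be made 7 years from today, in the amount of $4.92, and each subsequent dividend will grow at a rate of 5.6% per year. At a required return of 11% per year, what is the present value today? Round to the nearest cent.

$48.71

Value at end of year 6: C₁ / (r − g) = $4.92 / (0.11 − 0.056) = $91.1111
Discount to today: PV = $91.1111 / (1 + 0.11)^6 = $91.1111 / 1.870415 = $48.71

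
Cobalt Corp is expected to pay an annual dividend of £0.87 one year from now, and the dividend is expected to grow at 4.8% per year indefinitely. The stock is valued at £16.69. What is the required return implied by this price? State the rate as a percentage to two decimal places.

10.01%

P = D₁/(r − g) ⇒ r = D₁/P + g = £0.8700/£16.69 + 0.048 = 0.052127 + 0.048 = 0.100127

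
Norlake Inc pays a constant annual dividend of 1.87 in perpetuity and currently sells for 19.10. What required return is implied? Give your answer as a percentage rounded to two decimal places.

P = C/r ⇒ r = C/P = 1.87/19.10 = 0.097906

9.79%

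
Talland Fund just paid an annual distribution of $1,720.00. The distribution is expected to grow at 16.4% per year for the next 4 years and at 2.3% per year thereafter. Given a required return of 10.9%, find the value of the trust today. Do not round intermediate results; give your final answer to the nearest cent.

$32607.22

D_1 = 2002.08000
D_2 = 2330.42112
D_3 = 2712.61018
D_4 = 3157.47825
Terminal value at year 4: TV = D_4×(1+g_2)/(r−g_2) = 3230.10025/0.086 = 37559.30527
P_0 = D_1/(1+r)^1 + D_2/(1+r)^2 + D_3/(1+r)^3 + D_4/(1+r)^4 + TV/(1+r)^4
    = 1805.30207 + 1894.83464 + 1988.80750 + 2087.44088 + 24830.83740 = 32607.22249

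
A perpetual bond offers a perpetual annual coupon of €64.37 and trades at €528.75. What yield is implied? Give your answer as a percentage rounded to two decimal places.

P = C/r ⇒ r = C/P = €64.37/€528.75 = 0.121740

12.17%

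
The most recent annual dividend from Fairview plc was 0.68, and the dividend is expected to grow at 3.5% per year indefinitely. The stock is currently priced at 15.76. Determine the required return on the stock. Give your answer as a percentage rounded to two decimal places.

D₁ = 0.68 × 1.035 = 0.7038
P = D₁/(r − g) ⇒ r = D₁/P + g = 0.7038/15.76 + 0.035 = 0.044657 + 0.035 = 0.079657

7.97%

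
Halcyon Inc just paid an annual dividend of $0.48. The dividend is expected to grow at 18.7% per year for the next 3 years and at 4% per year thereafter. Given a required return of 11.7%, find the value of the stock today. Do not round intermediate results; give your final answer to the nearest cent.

D_1 = 0.56976
D_2 = 0.67631
D_3 = 0.80277
Terminal value at year 3: TV = D_3×(1+g_2)/(r−g_2) = 0.83489/0.077 = 10.84266
P_0 = D_1/(1+r)^1 + D_2/(1+r)^2 + D_3/(1+r)^3 + TV/(1+r)^3
    = 0.51008 + 0.54205 + 0.57602 + 7.77994 = 9.40809

$9.41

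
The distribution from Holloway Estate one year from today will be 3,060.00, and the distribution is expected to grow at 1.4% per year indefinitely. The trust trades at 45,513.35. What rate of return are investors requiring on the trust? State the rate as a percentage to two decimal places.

8.12%

P = D₁/(r − g) ⇒ r = D₁/P + g = 3,060.0000/45,513.35 + 0.014 = 0.067233 + 0.014 = 0.081233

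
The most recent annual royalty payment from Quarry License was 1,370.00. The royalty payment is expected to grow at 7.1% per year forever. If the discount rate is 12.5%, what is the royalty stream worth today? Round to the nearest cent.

27171.67

D₁ = D₀ × (1 + g) = 1,370.00 × 1.071 = 1,467.2700
Growing perpetuity: P = D₁ / (r − g) = 1,467.2700 / (0.125 − 0.071) = 27,171.67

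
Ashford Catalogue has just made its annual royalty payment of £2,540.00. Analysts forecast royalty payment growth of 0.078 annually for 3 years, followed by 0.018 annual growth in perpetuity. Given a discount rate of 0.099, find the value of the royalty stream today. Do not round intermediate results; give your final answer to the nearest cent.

£37459.74

D_1 = 2738.12000
D_2 = 2951.69336
D_3 = 3181.92544
Terminal value at year 3: TV = D_3×(1+g_2)/(r−g_2) = 3239.20010/0.081 = 39990.12469
P_0 = D_1/(1+r)^1 + D_2/(1+r)^2 + D_3/(1+r)^3 + TV/(1+r)^3
    = 2491.46497 + 2443.85736 + 2397.15945 + 30127.26316 = 37459.74493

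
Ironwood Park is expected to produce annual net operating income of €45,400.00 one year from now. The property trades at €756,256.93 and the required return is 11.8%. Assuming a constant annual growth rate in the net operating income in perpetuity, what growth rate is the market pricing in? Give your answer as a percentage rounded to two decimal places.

P = D₁/(r−g) ⇒ g = r − D₁/P = 0.118 − €45,400.00/€756,256.93 = 0.057967

5.80%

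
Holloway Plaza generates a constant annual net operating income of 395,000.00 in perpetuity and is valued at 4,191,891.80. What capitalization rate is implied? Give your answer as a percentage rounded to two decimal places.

P = C/r ⇒ r = C/P = 395,000.00/4,191,891.80 = 0.094230

9.42%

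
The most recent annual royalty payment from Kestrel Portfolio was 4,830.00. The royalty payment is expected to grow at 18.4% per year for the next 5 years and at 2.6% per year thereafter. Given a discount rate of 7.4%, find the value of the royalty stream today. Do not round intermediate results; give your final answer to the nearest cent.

D_1 = 5718.72000
D_2 = 6770.96448
D_3 = 8016.82194
D_4 = 9491.91718
D_5 = 11238.42994
Terminal value at year 5: TV = D_5×(1+g_2)/(r−g_2) = 11530.62912/0.048 = 240221.44004
P_0 = D_1/(1+r)^1 + D_2/(1+r)^2 + D_3/(1+r)^3 + D_4/(1+r)^4 + D_5/(1+r)^5 + TV/(1+r)^5
    = 5324.69274 + 5870.05233 + 6471.26812 + 7134.06094 + 7864.73757 + 168108.76563 = 200773.57732

200773.58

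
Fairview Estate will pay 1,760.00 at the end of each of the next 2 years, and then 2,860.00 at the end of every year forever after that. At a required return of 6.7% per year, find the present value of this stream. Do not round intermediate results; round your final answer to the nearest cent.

40689.45

PV of 2-year annuity: 1,760.00 × [1 − (1+0.067)^−2] / 0.067 = 3195.39319
Perpetuity value at year 2: 2,860.00 / 0.067 = 42686.56716
PV of perpetuity: 42686.56716 / (1+0.067)^2 = 37494.05323
Total PV = 3195.39319 + 37494.05323 = 40689.44642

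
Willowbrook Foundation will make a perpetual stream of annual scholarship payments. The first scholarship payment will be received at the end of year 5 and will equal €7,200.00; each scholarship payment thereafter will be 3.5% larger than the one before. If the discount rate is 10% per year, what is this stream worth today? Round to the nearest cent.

€75656.88

Value at end of year 4: C₁ / (r − g) = €7,200.00 / (0.1 − 0.035) = €110,769.2308
Discount to today: PV = €110,769.2308 / (1 + 0.1)^4 = €110,769.2308 / 1.464100 = €75,656.88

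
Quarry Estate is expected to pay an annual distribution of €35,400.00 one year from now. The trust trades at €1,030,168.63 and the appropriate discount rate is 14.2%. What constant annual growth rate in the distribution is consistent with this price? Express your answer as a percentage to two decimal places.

P = D₁/(r−g) ⇒ g = r − D₁/P = 0.142 − €35,400.00/€1,030,168.63 = 0.107637

10.76%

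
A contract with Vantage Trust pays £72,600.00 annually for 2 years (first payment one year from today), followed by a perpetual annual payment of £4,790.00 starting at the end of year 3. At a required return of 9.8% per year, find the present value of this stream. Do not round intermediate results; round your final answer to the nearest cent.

PV of 2-year annuity: £72,600.00 × [1 − (1+0.098)^−2] / 0.098 = 126338.99688
Perpetuity value at year 2: £4,790.00 / 0.098 = 48877.55102
PV of perpetuity: 48877.55102 / (1+0.098)^2 = 40541.96156
Total PV = 126338.99688 + 40541.96156 = 166880.95844

£166880.96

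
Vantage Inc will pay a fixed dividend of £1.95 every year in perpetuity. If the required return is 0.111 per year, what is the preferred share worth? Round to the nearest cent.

Level perpetuity: PV = C / r = £1.95 / 0.111 = £17.57

£17.57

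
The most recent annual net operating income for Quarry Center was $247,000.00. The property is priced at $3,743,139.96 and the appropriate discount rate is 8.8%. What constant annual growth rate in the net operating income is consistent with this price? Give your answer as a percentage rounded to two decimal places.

P = D₀(1+g)/(r−g) ⇒ P(r−g) = D₀(1+g) ⇒ g(P+D₀) = P·r − D₀
g = (P·r − D₀)/(P + D₀) = ($3,743,139.96×0.088 − $247,000.00) / ($3,743,139.96 + $247,000.00) = 0.020650

2.06%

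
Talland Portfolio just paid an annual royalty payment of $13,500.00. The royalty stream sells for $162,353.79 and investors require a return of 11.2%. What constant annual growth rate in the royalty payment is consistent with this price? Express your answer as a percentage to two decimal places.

2.66%

P = D₀(1+g)/(r−g) ⇒ P(r−g) = D₀(1+g) ⇒ g(P+D₀) = P·r − D₀
g = (P·r − D₀)/(P + D₀) = ($162,353.79×0.112 − $13,500.00) / ($162,353.79 + $13,500.00) = 0.026634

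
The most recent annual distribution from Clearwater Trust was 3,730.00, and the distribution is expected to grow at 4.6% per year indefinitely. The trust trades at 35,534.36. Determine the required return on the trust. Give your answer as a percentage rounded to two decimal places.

D₁ = 3,730.00 × 1.046 = 3,901.5800
P = D₁/(r − g) ⇒ r = D₁/P + g = 3,901.5800/35,534.36 + 0.046 = 0.109797 + 0.046 = 0.155797

15.58%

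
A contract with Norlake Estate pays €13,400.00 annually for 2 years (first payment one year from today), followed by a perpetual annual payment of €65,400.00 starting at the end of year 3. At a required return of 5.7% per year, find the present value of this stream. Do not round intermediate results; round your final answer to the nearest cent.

PV of 2-year annuity: €13,400.00 × [1 − (1+0.057)^−2] / 0.057 = 24671.13419
Perpetuity value at year 2: €65,400.00 / 0.057 = 1147368.42105
PV of perpetuity: 1147368.42105 / (1+0.057)^2 = 1026958.55718
Total PV = 24671.13419 + 1026958.55718 = 1051629.69137

€1051629.69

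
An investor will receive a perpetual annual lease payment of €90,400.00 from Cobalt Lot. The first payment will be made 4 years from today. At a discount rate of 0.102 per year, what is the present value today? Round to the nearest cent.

€662252.30

Value at end of year 3: C / r = €90,400.00 / 0.102 = €886,274.5098
Discount to today: PV = €886,274.5098 / (1 + 0.102)^3 = €886,274.5098 / 1.338273 = €662,252.30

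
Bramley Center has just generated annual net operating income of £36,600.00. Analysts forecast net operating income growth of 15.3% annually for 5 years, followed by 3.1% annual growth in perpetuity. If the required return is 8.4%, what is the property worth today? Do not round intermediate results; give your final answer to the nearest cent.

£1190369.60

D_1 = 42199.80000
D_2 = 48656.36940
D_3 = 56100.79392
D_4 = 64684.21539
D_5 = 74580.90034
Terminal value at year 5: TV = D_5×(1+g_2)/(r−g_2) = 76892.90825/0.053 = 1450809.58967
P_0 = D_1/(1+r)^1 + D_2/(1+r)^2 + D_3/(1+r)^3 + D_4/(1+r)^4 + D_5/(1+r)^5 + TV/(1+r)^5
    = 38929.70480 + 41407.70261 + 44043.43276 + 46846.93540 + 49828.88977 + 969312.93125 = 1190369.59659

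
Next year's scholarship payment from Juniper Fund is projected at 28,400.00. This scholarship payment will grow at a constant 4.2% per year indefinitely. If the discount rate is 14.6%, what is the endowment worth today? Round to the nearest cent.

273076.92

Growing perpetuity: P = D₁ / (r − g) = 28,400.0000 / (0.146 − 0.042) = 273,076.92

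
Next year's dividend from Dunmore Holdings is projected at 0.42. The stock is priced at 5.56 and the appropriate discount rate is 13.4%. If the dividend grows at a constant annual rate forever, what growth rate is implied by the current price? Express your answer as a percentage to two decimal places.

P = D₁/(r−g) ⇒ g = r − D₁/P = 0.134 − 0.42/5.56 = 0.058460

5.85%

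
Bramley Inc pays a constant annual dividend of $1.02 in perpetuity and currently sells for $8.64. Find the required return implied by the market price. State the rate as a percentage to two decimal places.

11.81%

P = C/r ⇒ r = C/P = $1.02/$8.64 = 0.118056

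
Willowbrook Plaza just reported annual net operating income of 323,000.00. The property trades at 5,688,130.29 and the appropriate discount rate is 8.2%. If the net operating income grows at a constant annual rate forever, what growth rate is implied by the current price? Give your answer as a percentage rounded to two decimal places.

2.39%

P = D₀(1+g)/(r−g) ⇒ P(r−g) = D₀(1+g) ⇒ g(P+D₀) = P·r − D₀
g = (P·r − D₀)/(P + D₀) = (5,688,130.29×0.082 − 323,000.00) / (5,688,130.29 + 323,000.00) = 0.023860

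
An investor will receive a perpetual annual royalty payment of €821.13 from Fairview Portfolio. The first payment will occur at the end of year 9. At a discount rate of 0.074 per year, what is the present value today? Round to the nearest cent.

€6268.24

Value at end of year 8: C / r = €821.13 / 0.074 = €11,096.3514
Discount to today: PV = €11,096.3514 / (1 + 0.074)^8 = €11,096.3514 / 1.770249 = €6,268.24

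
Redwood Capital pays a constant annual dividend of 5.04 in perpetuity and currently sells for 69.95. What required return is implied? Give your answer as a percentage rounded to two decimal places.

P = C/r ⇒ r = C/P = 5.04/69.95 = 0.072051

7.21%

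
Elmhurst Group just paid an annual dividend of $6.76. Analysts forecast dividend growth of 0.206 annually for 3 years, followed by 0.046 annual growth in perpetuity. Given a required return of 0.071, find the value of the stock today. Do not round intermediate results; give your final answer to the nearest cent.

$429.68

D_1 = 8.15256
D_2 = 9.83199
D_3 = 11.85738
Terminal value at year 3: TV = D_3×(1+g_2)/(r−g_2) = 12.40282/0.025 = 496.11264
P_0 = D_1/(1+r)^1 + D_2/(1+r)^2 + D_3/(1+r)^3 + TV/(1+r)^3
    = 7.61210 + 8.57161 + 9.65206 + 403.84237 = 429.67815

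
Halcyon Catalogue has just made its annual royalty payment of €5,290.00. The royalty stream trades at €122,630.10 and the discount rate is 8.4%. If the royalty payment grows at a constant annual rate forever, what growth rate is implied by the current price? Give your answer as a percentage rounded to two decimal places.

P = D₀(1+g)/(r−g) ⇒ P(r−g) = D₀(1+g) ⇒ g(P+D₀) = P·r − D₀
g = (P·r − D₀)/(P + D₀) = (€122,630.10×0.084 − €5,290.00) / (€122,630.10 + €5,290.00) = 0.039172

3.92%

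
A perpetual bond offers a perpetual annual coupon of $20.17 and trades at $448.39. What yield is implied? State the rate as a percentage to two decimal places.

P = C/r ⇒ r = C/P = $20.17/$448.39 = 0.044983

4.50%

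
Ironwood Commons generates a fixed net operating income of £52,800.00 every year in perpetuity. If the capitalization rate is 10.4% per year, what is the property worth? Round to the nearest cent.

Level perpetuity: PV = C / r = £52,800.00 / 0.104 = £507,692.31

£507692.31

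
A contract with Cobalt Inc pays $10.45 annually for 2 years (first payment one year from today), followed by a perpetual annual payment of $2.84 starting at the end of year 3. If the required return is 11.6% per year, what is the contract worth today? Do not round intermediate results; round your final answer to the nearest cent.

PV of 2-year annuity: $10.45 × [1 − (1+0.116)^−2] / 0.116 = 17.75430
Perpetuity value at year 2: $2.84 / 0.116 = 24.48276
PV of perpetuity: 24.48276 / (1+0.116)^2 = 19.65767
Total PV = 17.75430 + 19.65767 = 37.41197

$37.41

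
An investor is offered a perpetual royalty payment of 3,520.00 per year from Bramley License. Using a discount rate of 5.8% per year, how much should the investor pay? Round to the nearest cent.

Level perpetuity: PV = C / r = 3,520.00 / 0.058 = 60,689.66

60689.66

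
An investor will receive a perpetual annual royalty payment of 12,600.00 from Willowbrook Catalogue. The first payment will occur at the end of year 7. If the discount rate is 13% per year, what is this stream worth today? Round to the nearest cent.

46553.95

Value at end of year 6: C / r = 12,600.00 / 0.13 = 96,923.0769
Discount to today: PV = 96,923.0769 / (1 + 0.13)^6 = 96,923.0769 / 2.081952 = 46,553.95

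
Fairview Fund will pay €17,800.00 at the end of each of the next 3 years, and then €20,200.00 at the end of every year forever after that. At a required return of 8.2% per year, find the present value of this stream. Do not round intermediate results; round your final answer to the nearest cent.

€240178.68

PV of 3-year annuity: €17,800.00 × [1 − (1+0.082)^−3] / 0.082 = 45707.28595
Perpetuity value at year 3: €20,200.00 / 0.082 = 246341.46341
PV of perpetuity: 246341.46341 / (1+0.082)^3 = 194471.39734
Total PV = 45707.28595 + 194471.39734 = 240178.68329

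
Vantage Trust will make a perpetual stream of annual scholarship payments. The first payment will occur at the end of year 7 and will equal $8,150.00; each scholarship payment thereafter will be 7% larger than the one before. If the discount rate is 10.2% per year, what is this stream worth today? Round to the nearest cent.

Value at end of year 6: C₁ / (r − g) = $8,150.00 / (0.102 − 0.07) = $254,687.5000
Discount to today: PV = $254,687.5000 / (1 + 0.102)^6 = $254,687.5000 / 1.790975 = $142,206.05

$142206.05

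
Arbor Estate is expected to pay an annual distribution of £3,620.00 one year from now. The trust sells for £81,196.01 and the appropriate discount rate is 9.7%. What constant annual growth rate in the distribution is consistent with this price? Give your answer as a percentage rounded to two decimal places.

5.24%

P = D₁/(r−g) ⇒ g = r − D₁/P = 0.097 − £3,620.00/£81,196.01 = 0.052417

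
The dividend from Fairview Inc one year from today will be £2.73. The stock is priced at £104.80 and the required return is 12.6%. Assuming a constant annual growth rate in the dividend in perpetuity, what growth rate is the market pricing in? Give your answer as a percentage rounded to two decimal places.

P = D₁/(r−g) ⇒ g = r − D₁/P = 0.126 − £2.73/£104.80 = 0.099950

10.00%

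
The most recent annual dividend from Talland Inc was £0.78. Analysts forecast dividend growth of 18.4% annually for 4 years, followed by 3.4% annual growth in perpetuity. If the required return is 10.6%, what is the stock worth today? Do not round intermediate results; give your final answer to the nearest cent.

D_1 = 0.92352
D_2 = 1.09345
D_3 = 1.29464
D_4 = 1.53286
Terminal value at year 4: TV = D_4×(1+g_2)/(r−g_2) = 1.58497/0.072 = 22.01352
P_0 = D_1/(1+r)^1 + D_2/(1+r)^2 + D_3/(1+r)^3 + D_4/(1+r)^4 + TV/(1+r)^4
    = 0.83501 + 0.89390 + 0.95694 + 1.02443 + 14.71191 = 18.42218

£18.42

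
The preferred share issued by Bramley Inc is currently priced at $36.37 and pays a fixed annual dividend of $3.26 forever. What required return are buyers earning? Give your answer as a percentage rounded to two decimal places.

8.96%

P = C/r ⇒ r = C/P = $3.26/$36.37 = 0.089634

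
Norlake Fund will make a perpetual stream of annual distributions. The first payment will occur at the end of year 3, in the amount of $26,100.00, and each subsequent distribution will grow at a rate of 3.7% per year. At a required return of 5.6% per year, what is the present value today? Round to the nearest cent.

$1231853.52

Value at end of year 2: C₁ / (r − g) = $26,100.00 / (0.056 − 0.037) = $1,373,684.2105
Discount to today: PV = $1,373,684.2105 / (1 + 0.056)^2 = $1,373,684.2105 / 1.115136 = $1,231,853.52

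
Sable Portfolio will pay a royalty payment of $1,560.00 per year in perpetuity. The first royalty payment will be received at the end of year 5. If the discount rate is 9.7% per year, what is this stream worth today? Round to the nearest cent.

Value at end of year 4: C / r = $1,560.00 / 0.097 = $16,082.4742
Discount to today: PV = $16,082.4742 / (1 + 0.097)^4 = $16,082.4742 / 1.448193 = $11,105.20

$11105.20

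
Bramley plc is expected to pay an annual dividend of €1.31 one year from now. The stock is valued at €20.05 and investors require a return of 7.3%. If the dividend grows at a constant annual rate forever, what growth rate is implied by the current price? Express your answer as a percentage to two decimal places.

P = D₁/(r−g) ⇒ g = r − D₁/P = 0.073 − €1.31/€20.05 = 0.007663

0.77%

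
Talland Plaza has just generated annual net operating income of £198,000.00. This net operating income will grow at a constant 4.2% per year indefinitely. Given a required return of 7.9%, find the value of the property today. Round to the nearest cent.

£5576108.11

D₁ = D₀ × (1 + g) = £198,000.00 × 1.042 = £206,316.0000
Growing perpetuity: P = D₁ / (r − g) = £206,316.0000 / (0.079 − 0.042) = £5,576,108.11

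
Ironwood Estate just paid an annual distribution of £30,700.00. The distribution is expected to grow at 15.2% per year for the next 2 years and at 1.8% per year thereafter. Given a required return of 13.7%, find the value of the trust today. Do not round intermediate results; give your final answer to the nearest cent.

£332222.45

D_1 = 35366.40000
D_2 = 40742.09280
Terminal value at year 2: TV = D_2×(1+g_2)/(r−g_2) = 41475.45047/0.119 = 348533.19723
P_0 = D_1/(1+r)^1 + D_2/(1+r)^2 + TV/(1+r)^2
    = 31105.01319 + 31515.36957 + 269602.06907 = 332222.45183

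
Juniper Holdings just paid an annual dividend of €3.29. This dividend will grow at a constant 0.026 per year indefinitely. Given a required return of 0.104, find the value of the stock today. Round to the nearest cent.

€43.28

D₁ = D₀ × (1 + g) = €3.29 × 1.026 = €3.3755
Growing perpetuity: P = D₁ / (r − g) = €3.3755 / (0.104 − 0.026) = €43.28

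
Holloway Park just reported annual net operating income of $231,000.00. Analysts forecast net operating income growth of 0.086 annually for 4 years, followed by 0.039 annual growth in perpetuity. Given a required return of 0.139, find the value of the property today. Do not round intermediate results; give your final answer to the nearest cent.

D_1 = 250866.00000
D_2 = 272440.47600
D_3 = 295870.35694
D_4 = 321315.20763
Terminal value at year 4: TV = D_4×(1+g_2)/(r−g_2) = 333846.50073/0.1 = 3338465.00730
P_0 = D_1/(1+r)^1 + D_2/(1+r)^2 + D_3/(1+r)^3 + D_4/(1+r)^4 + TV/(1+r)^4
    = 220251.09745 + 210002.36333 + 200230.52377 + 190913.38790 + 1983590.10028 = 2804987.47274

$2804987.47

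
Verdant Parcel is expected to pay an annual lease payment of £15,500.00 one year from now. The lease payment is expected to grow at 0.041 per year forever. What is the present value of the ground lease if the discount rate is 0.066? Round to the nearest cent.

Growing perpetuity: P = D₁ / (r − g) = £15,500.0000 / (0.066 − 0.041) = £620,000.00

£620000.00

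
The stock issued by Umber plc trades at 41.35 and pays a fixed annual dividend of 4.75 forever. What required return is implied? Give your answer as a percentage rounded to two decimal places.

P = C/r ⇒ r = C/P = 4.75/41.35 = 0.114873

11.49%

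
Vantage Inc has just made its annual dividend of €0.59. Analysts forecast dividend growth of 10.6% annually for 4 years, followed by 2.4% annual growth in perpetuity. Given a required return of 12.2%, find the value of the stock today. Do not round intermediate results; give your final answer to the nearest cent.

D_1 = 0.65254
D_2 = 0.72171
D_3 = 0.79821
D_4 = 0.88282
Terminal value at year 4: TV = D_4×(1+g_2)/(r−g_2) = 0.90401/0.098 = 9.22458
P_0 = D_1/(1+r)^1 + D_2/(1+r)^2 + D_3/(1+r)^3 + D_4/(1+r)^4 + TV/(1+r)^4
    = 0.58159 + 0.57329 + 0.56512 + 0.55706 + 5.82070 = 8.09775

€8.10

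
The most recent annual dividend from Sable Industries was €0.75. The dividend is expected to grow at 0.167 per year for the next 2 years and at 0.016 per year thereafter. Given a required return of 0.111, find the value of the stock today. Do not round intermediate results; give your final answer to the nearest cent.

D_1 = 0.87525
D_2 = 1.02142
Terminal value at year 2: TV = D_2×(1+g_2)/(r−g_2) = 1.03776/0.095 = 10.92378
P_0 = D_1/(1+r)^1 + D_2/(1+r)^2 + TV/(1+r)^2
    = 0.78780 + 0.82751 + 8.85003 = 10.46535

€10.47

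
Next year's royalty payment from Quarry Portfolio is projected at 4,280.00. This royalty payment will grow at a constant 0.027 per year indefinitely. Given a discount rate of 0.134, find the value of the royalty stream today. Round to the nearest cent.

Growing perpetuity: P = D₁ / (r − g) = 4,280.0000 / (0.134 − 0.027) = 40,000.00

40000.00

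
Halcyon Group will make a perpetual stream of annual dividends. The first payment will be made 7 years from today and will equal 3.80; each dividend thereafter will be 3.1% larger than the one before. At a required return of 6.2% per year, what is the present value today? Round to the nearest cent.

Value at end of year 6: C₁ / (r − g) = 3.80 / (0.062 − 0.031) = 122.5806
Discount to today: PV = 122.5806 / (1 + 0.062)^6 = 122.5806 / 1.434654 = 85.44

85.44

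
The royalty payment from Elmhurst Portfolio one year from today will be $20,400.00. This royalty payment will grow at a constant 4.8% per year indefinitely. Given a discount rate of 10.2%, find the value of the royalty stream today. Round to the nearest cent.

Growing perpetuity: P = D₁ / (r − g) = $20,400.0000 / (0.102 − 0.048) = $377,777.78

$377777.78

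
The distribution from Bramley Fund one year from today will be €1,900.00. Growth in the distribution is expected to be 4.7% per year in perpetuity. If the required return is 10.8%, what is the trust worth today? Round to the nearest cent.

€31147.54

Growing perpetuity: P = D₁ / (r − g) = €1,900.0000 / (0.108 − 0.047) = €31,147.54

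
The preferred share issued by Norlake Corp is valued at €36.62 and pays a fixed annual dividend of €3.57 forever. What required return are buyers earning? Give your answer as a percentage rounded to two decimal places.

9.75%

P = C/r ⇒ r = C/P = €3.57/€36.62 = 0.097488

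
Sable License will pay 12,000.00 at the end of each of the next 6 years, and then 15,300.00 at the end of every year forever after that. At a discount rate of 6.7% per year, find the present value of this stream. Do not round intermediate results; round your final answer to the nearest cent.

PV of 6-year annuity: 12,000.00 × [1 − (1+0.067)^−6] / 0.067 = 57732.08122
Perpetuity value at year 6: 15,300.00 / 0.067 = 228358.20896
PV of perpetuity: 228358.20896 / (1+0.067)^6 = 154749.80540
Total PV = 57732.08122 + 154749.80540 = 212481.88662

212481.89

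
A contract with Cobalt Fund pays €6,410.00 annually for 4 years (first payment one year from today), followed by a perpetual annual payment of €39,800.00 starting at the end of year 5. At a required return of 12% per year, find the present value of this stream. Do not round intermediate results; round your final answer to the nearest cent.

€230249.57

PV of 4-year annuity: €6,410.00 × [1 − (1+0.12)^−4] / 0.12 = 19469.40931
Perpetuity value at year 4: €39,800.00 / 0.12 = 331666.66667
PV of perpetuity: 331666.66667 / (1+0.12)^4 = 210780.16267
Total PV = 19469.40931 + 210780.16267 = 230249.57198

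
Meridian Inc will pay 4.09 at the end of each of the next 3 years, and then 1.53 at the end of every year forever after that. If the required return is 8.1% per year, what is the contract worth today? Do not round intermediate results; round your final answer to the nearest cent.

25.47

PV of 3-year annuity: 4.09 × [1 − (1+0.081)^−3] / 0.081 = 10.52134
Perpetuity value at year 3: 1.53 / 0.081 = 18.88889
PV of perpetuity: 18.88889 / (1+0.081)^3 = 14.95303
Total PV = 10.52134 + 14.95303 = 25.47437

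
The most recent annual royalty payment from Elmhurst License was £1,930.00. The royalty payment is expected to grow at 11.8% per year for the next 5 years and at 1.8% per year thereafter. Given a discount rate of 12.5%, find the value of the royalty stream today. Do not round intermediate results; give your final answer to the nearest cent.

£27269.21

D_1 = 2157.74000
D_2 = 2412.35332
D_3 = 2697.01101
D_4 = 3015.25831
D_5 = 3371.05879
Terminal value at year 5: TV = D_5×(1+g_2)/(r−g_2) = 3431.73785/0.107 = 32072.31636
P_0 = D_1/(1+r)^1 + D_2/(1+r)^2 + D_3/(1+r)^3 + D_4/(1+r)^4 + D_5/(1+r)^5 + TV/(1+r)^5
    = 1917.99111 + 1906.05694 + 1894.19703 + 1882.41092 + 1870.69814 + 17797.85707 = 27269.21122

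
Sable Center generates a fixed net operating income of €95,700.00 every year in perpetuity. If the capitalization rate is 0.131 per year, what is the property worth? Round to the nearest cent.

€730534.35

Level perpetuity: PV = C / r = €95,700.00 / 0.131 = €730,534.35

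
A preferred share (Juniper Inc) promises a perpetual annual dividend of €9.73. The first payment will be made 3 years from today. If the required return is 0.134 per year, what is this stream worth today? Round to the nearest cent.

€56.47

Value at end of year 2: C / r = €9.73 / 0.134 = €72.6119
Discount to today: PV = €72.6119 / (1 + 0.134)^2 = €72.6119 / 1.285956 = €56.47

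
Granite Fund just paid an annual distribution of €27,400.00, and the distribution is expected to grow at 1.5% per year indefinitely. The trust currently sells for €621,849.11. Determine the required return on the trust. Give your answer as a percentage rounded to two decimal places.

D₁ = €27,400.00 × 1.015 = €27,811.0000
P = D₁/(r − g) ⇒ r = D₁/P + g = €27,811.0000/€621,849.11 + 0.015 = 0.044723 + 0.015 = 0.059723

5.97%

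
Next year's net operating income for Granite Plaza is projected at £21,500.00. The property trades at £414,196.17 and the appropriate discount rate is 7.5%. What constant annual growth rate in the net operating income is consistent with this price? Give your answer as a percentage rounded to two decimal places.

2.31%

P = D₁/(r−g) ⇒ g = r − D₁/P = 0.075 − £21,500.00/£414,196.17 = 0.023092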